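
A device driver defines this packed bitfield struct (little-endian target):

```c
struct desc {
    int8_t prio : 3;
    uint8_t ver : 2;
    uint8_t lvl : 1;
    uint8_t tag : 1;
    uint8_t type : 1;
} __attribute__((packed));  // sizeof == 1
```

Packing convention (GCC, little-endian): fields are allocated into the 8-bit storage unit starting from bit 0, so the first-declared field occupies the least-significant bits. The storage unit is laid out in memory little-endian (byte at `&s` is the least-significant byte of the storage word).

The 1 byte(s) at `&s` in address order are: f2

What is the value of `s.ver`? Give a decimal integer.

2

[0]=0xf2 (little-endian) → word 0xf2
prio:3 @ bit 0 → (0xf2>>0)&0x7 = 0x2
ver:2 @ bit 3 → (0xf2>>3)&0x3 = 0x2  ←
lvl:1 @ bit 5 → (0xf2>>5)&0x1 = 0x1
tag:1 @ bit 6 → (0xf2>>6)&0x1 = 0x1
type:1 @ bit 7 → (0xf2>>7)&0x1 = 0x1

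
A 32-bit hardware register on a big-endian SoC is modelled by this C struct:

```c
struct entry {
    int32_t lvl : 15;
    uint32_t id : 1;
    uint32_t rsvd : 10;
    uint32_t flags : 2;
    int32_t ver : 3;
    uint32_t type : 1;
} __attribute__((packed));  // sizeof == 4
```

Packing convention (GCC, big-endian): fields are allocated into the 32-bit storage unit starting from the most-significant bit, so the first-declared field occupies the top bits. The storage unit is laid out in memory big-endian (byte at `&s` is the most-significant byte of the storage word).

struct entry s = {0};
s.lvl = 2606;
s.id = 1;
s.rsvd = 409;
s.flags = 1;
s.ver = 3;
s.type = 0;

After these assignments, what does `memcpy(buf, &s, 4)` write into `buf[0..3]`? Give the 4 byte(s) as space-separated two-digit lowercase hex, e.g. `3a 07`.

lvl:15 = 2606 → 0xa2e << 17 → word 0x145c0000
id:1 = 1 → 0x1 << 16 → word 0x145d0000
rsvd:10 = 409 → 0x199 << 6 → word 0x145d6640
flags:2 = 1 → 0x1 << 4 → word 0x145d6650
ver:3 = 3 → 0x3 << 1 → word 0x145d6656
type:1 = 0 → 0x0 << 0 → word 0x145d6656
word = 0x145d6656 → big-endian bytes:
  [0]=0x14  [1]=0x5d  [2]=0x66  [3]=0x56

14 5d 66 56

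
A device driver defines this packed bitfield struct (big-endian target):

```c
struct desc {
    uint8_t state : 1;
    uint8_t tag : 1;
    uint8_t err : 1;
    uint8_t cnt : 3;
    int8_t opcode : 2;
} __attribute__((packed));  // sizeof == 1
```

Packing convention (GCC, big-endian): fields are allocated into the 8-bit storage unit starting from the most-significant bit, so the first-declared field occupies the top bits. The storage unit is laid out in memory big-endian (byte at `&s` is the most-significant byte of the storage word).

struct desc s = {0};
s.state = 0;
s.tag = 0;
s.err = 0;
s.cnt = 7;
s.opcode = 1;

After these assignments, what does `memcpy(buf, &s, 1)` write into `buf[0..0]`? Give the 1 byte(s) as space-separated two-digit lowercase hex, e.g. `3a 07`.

state:1 = 0 → 0x0 << 7 → word 0x00
tag:1 = 0 → 0x0 << 6 → word 0x00
err:1 = 0 → 0x0 << 5 → word 0x00
cnt:3 = 7 → 0x7 << 2 → word 0x1c
opcode:2 = 1 → 0x1 << 0 → word 0x1d
word = 0x1d → big-endian bytes:
  [0]=0x1d

1d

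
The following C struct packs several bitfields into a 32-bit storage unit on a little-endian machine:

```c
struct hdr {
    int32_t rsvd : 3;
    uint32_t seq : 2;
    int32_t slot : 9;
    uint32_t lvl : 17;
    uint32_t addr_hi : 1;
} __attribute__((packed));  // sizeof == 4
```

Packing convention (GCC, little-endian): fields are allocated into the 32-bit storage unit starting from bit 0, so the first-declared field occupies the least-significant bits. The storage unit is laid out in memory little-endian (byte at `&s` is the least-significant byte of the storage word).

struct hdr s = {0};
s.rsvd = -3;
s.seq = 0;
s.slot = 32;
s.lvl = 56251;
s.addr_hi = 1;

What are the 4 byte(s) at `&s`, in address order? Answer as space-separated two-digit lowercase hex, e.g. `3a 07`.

05 c4 ee b6

rsvd (3b) val=-3 bits=0x5 at bit 0: 0x00000005
seq (2b) val=0 bits=0x0 at bit 3: 0x00000005
slot (9b) val=32 bits=0x20 at bit 5: 0x00000405
lvl (17b) val=56251 bits=0xdbbb at bit 14: 0x36eec405
addr_hi (1b) val=1 bits=0x1 at bit 31: 0xb6eec405
word = 0xb6eec405 → little-endian bytes:
  [0]=0x05  [1]=0xc4  [2]=0xee  [3]=0xb6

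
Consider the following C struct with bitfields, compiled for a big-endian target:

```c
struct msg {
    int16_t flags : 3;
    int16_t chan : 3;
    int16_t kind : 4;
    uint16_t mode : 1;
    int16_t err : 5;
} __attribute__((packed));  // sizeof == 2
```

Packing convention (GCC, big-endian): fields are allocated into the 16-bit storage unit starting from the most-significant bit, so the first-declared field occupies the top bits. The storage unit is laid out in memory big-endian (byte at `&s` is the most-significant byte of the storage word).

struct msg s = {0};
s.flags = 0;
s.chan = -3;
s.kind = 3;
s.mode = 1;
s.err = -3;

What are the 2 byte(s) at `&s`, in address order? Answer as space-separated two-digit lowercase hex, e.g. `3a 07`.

flags (3b) val=0 bits=0x0 at bit 13: 0x0000
chan (3b) val=-3 bits=0x5 at bit 10: 0x1400
kind (4b) val=3 bits=0x3 at bit 6: 0x14c0
mode (1b) val=1 bits=0x1 at bit 5: 0x14e0
err (5b) val=-3 bits=0x1d at bit 0: 0x14fd
word = 0x14fd → big-endian bytes:
  [0]=0x14  [1]=0xfd

14 fd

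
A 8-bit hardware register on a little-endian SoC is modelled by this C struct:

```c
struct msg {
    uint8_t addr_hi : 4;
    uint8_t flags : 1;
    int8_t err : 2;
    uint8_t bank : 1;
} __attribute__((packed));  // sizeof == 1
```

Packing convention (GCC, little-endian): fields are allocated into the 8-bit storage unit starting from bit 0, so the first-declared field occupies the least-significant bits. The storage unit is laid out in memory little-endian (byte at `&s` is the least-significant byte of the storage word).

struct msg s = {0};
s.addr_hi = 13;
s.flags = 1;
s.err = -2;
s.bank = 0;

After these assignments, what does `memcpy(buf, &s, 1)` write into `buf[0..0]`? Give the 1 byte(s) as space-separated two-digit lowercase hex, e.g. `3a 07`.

5d

addr_hi:4 = 13 → 0xd << 0 → word 0x0d
flags:1 = 1 → 0x1 << 4 → word 0x1d
err:2 = -2 → 0x2 << 5 → word 0x5d
bank:1 = 0 → 0x0 << 7 → word 0x5d
word = 0x5d → little-endian bytes:
  [0]=0x5d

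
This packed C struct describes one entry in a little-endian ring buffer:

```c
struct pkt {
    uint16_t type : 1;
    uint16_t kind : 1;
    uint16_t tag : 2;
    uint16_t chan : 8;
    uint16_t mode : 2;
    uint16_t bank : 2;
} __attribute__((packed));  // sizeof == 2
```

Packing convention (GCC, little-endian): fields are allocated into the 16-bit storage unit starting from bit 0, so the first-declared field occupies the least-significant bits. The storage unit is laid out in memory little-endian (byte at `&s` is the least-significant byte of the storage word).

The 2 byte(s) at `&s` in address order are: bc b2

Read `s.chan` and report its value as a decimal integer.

43

[0]=0xbc [1]=0xb2 (little-endian) → word 0xb2bc
type:1 @ bit 0 → (0xb2bc>>0)&0x1 = 0x0
kind:1 @ bit 1 → (0xb2bc>>1)&0x1 = 0x0
tag:2 @ bit 2 → (0xb2bc>>2)&0x3 = 0x3
chan:8 @ bit 4 → (0xb2bc>>4)&0xff = 0x2b  ←
mode:2 @ bit 12 → (0xb2bc>>12)&0x3 = 0x3
bank:2 @ bit 14 → (0xb2bc>>14)&0x3 = 0x2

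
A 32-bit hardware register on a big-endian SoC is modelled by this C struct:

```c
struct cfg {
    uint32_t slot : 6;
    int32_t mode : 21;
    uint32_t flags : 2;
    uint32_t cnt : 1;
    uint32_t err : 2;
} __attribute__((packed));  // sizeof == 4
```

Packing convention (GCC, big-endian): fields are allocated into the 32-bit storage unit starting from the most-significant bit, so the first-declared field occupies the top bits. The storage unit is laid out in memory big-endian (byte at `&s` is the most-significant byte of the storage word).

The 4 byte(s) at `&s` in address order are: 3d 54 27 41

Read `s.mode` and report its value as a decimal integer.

[0]=0x3d [1]=0x54 [2]=0x27 [3]=0x41 (big-endian) → word 0x3d542741
slot [26+:6] = (word>>26) & 0x3f = 15
mode [5+:21] = (word>>5) & 0x1fffff = 696634  ←
flags [3+:2] = (word>>3) & 0x3 = 0
cnt [2+:1] = (word>>2) & 0x1 = 0
err [0+:2] = (word>>0) & 0x3 = 1
mode signed 21b, MSB=0: value = 696634

696634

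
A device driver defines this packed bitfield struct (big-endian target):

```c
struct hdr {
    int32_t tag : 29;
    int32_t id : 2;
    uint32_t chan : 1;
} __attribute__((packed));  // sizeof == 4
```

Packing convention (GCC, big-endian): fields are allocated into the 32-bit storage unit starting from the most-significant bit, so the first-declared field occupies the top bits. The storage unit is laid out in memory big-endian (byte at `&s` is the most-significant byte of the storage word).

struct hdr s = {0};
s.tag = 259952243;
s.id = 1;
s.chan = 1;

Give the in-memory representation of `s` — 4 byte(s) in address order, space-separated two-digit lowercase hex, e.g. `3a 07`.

tag:29 = 259952243 → 0xf7e8e73 << 3 → word 0x7bf47398
id:2 = 1 → 0x1 << 1 → word 0x7bf4739a
chan:1 = 1 → 0x1 << 0 → word 0x7bf4739b
word = 0x7bf4739b → big-endian bytes:
  [0]=0x7b  [1]=0xf4  [2]=0x73  [3]=0x9b

7b f4 73 9b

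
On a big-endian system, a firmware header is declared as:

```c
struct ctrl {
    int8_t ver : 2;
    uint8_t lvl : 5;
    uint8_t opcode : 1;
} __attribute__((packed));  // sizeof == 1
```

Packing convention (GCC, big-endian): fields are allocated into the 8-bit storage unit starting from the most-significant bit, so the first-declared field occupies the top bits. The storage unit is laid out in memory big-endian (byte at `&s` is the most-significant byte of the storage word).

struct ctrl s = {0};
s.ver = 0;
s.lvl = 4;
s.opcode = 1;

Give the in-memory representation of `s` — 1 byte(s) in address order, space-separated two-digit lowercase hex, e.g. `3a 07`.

[6+:2] ver=0 & 0x3 = 0x0; word=0x00
[1+:5] lvl=4 & 0x1f = 0x4; word=0x08
[0+:1] opcode=1 & 0x1 = 0x1; word=0x09
word = 0x09 → big-endian bytes:
  [0]=0x09

09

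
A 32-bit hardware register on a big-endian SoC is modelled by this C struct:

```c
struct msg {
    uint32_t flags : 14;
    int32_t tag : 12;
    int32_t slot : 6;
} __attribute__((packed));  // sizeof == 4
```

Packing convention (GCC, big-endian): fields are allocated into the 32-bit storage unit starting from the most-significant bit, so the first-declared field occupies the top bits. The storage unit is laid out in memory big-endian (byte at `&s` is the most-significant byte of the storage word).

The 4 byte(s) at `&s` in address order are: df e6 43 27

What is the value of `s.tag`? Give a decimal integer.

-1780

[0]=0xdf [1]=0xe6 [2]=0x43 [3]=0x27 (big-endian) → word 0xdfe64327
flags [18+:14] = (word>>18) & 0x3fff = 14329
tag [6+:12] = (word>>6) & 0xfff = 2316  ←
slot [0+:6] = (word>>0) & 0x3f = 39
tag signed 12b, MSB=1: 2316 - 4096 = -1780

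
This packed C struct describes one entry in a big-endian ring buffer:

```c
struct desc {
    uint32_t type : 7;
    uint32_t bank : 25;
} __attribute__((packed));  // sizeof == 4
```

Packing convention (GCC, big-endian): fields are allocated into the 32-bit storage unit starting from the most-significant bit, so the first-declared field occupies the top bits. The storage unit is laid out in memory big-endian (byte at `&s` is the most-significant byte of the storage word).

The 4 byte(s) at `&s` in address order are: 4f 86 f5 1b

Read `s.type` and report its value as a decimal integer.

39

[0]=0x4f [1]=0x86 [2]=0xf5 [3]=0x1b (big-endian) → word 0x4f86f51b
type:7 @ bit 25 → (0x4f86f51b>>25)&0x7f = 0x27  ←
bank:25 @ bit 0 → (0x4f86f51b>>0)&0x1ffffff = 0x186f51b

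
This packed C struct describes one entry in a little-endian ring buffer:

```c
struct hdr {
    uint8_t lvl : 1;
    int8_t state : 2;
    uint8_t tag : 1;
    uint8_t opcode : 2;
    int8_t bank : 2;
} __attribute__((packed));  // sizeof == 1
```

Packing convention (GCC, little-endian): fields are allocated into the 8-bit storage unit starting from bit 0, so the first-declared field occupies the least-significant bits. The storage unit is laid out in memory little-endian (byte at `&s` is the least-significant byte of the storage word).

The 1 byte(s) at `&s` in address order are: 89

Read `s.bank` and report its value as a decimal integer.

[0]=0x89 (little-endian) → word 0x89
lvl:1 @ bit 0 → (0x89>>0)&0x1 = 0x1
state:2 @ bit 1 → (0x89>>1)&0x3 = 0x0
tag:1 @ bit 3 → (0x89>>3)&0x1 = 0x1
opcode:2 @ bit 4 → (0x89>>4)&0x3 = 0x0
bank:2 @ bit 6 → (0x89>>6)&0x3 = 0x2  ←
bank signed 2b, MSB=1: 2 - 4 = -2

-2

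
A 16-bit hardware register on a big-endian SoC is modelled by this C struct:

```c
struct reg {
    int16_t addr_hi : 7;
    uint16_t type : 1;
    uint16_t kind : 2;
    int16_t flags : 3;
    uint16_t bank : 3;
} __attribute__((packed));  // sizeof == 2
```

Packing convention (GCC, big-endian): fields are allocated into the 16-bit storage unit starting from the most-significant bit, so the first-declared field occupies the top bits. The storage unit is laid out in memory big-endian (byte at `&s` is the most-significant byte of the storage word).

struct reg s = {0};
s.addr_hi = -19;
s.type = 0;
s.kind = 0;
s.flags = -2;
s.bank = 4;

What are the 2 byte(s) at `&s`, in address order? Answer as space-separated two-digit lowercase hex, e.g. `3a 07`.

[9+:7] addr_hi=-19 & 0x7f = 0x6d; word=0xda00
[8+:1] type=0 & 0x1 = 0x0; word=0xda00
[6+:2] kind=0 & 0x3 = 0x0; word=0xda00
[3+:3] flags=-2 & 0x7 = 0x6; word=0xda30
[0+:3] bank=4 & 0x7 = 0x4; word=0xda34
word = 0xda34 → big-endian bytes:
  [0]=0xda  [1]=0x34

da 34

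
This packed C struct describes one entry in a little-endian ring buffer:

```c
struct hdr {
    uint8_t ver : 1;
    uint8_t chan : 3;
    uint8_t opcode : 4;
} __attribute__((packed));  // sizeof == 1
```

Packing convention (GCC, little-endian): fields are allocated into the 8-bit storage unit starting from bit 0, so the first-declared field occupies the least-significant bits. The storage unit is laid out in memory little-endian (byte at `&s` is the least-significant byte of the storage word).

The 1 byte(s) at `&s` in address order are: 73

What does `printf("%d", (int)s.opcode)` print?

7

[0]=0x73 (little-endian) → word 0x73
ver:1 @ bit 0 → (0x73>>0)&0x1 = 0x1
chan:3 @ bit 1 → (0x73>>1)&0x7 = 0x1
opcode:4 @ bit 4 → (0x73>>4)&0xf = 0x7  ←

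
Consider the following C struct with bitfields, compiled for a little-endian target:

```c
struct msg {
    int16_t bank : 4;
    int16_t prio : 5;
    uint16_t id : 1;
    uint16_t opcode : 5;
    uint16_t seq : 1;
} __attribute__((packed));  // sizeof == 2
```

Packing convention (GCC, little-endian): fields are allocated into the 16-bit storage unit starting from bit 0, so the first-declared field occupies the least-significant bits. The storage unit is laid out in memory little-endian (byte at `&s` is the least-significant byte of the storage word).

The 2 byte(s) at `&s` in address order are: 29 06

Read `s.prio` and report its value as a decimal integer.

[0]=0x29 [1]=0x06 (little-endian) → word 0x0629
bank:4 @ bit 0 → (0x0629>>0)&0xf = 0x9
prio:5 @ bit 4 → (0x0629>>4)&0x1f = 0x2  ←
id:1 @ bit 9 → (0x0629>>9)&0x1 = 0x1
opcode:5 @ bit 10 → (0x0629>>10)&0x1f = 0x1
seq:1 @ bit 15 → (0x0629>>15)&0x1 = 0x0
prio signed 5b, MSB=0: value = 2

2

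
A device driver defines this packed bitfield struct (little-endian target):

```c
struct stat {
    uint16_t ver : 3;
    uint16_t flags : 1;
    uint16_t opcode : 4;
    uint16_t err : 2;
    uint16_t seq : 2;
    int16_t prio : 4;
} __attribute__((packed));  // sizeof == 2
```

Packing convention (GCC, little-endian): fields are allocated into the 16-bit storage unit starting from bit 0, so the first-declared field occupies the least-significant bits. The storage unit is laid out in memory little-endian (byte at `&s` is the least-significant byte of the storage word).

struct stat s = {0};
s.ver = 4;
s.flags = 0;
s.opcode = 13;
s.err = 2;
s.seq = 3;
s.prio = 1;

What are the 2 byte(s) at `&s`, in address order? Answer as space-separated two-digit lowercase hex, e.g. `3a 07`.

ver:3 = 4 → 0x4 << 0 → word 0x0004
flags:1 = 0 → 0x0 << 3 → word 0x0004
opcode:4 = 13 → 0xd << 4 → word 0x00d4
err:2 = 2 → 0x2 << 8 → word 0x02d4
seq:2 = 3 → 0x3 << 10 → word 0x0ed4
prio:4 = 1 → 0x1 << 12 → word 0x1ed4
word = 0x1ed4 → little-endian bytes:
  [0]=0xd4  [1]=0x1e

d4 1e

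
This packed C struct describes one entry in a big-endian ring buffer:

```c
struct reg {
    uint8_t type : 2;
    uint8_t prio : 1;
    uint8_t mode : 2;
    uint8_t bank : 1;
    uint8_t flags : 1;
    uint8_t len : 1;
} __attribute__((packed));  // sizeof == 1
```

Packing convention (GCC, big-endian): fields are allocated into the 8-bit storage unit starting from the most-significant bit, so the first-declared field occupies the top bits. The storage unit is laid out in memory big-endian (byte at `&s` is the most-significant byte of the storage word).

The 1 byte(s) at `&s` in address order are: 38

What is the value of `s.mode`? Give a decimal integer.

3

[0]=0x38 (big-endian) → word 0x38
type:2 @ bit 6 → (0x38>>6)&0x3 = 0x0
prio:1 @ bit 5 → (0x38>>5)&0x1 = 0x1
mode:2 @ bit 3 → (0x38>>3)&0x3 = 0x3  ←
bank:1 @ bit 2 → (0x38>>2)&0x1 = 0x0
flags:1 @ bit 1 → (0x38>>1)&0x1 = 0x0
len:1 @ bit 0 → (0x38>>0)&0x1 = 0x0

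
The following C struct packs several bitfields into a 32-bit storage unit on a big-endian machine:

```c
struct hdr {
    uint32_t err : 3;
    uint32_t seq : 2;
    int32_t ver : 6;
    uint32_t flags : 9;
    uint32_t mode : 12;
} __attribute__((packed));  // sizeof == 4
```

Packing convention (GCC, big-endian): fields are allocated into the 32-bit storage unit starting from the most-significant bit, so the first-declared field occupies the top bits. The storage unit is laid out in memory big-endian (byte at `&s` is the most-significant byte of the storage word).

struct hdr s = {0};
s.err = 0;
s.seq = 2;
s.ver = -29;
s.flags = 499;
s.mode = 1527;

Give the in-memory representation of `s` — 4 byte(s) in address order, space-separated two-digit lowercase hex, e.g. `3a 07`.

[29+:3] err=0 & 0x7 = 0x0; word=0x00000000
[27+:2] seq=2 & 0x3 = 0x2; word=0x10000000
[21+:6] ver=-29 & 0x3f = 0x23; word=0x14600000
[12+:9] flags=499 & 0x1ff = 0x1f3; word=0x147f3000
[0+:12] mode=1527 & 0xfff = 0x5f7; word=0x147f35f7
word = 0x147f35f7 → big-endian bytes:
  [0]=0x14  [1]=0x7f  [2]=0x35  [3]=0xf7

14 7f 35 f7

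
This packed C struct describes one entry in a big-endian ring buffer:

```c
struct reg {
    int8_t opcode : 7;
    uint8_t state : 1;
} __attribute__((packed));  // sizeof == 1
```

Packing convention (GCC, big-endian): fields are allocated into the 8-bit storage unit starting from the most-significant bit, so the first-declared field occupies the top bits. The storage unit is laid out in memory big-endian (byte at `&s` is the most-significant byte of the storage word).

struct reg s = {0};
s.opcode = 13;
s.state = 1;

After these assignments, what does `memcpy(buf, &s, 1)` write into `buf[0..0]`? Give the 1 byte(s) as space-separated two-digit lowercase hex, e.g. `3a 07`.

1b

[1+:7] opcode=13 & 0x7f = 0xd; word=0x1a
[0+:1] state=1 & 0x1 = 0x1; word=0x1b
word = 0x1b → big-endian bytes:
  [0]=0x1b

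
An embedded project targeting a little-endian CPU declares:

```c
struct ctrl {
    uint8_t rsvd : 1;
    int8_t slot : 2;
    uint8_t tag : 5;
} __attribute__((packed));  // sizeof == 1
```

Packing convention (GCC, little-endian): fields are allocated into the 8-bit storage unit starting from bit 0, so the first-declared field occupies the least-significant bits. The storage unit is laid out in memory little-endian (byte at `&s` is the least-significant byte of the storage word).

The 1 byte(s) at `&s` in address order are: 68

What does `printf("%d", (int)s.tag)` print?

13

[0]=0x68 (little-endian) → word 0x68
rsvd:1 @ bit 0 → (0x68>>0)&0x1 = 0x0
slot:2 @ bit 1 → (0x68>>1)&0x3 = 0x0
tag:5 @ bit 3 → (0x68>>3)&0x1f = 0xd  ←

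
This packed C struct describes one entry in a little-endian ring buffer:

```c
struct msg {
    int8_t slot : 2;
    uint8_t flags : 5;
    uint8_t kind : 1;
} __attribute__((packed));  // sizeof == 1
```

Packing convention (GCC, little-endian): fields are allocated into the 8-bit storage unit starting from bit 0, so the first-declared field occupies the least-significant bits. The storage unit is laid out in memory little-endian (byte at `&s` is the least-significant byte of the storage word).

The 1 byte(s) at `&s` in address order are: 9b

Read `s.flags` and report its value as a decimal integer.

6

[0]=0x9b (little-endian) → word 0x9b
slot [0+:2] = (word>>0) & 0x3 = 3
flags [2+:5] = (word>>2) & 0x1f = 6  ←
kind [7+:1] = (word>>7) & 0x1 = 1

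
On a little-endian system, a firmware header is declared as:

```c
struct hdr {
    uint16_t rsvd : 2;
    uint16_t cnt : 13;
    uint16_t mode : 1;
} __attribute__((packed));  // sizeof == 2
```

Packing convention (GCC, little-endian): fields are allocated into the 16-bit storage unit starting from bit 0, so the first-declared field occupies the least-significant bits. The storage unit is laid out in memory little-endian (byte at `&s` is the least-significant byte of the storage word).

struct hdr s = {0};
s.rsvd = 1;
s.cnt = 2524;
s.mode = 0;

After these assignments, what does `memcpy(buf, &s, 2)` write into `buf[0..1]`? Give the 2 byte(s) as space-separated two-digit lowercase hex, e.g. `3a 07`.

rsvd (2b) val=1 bits=0x1 at bit 0: 0x0001
cnt (13b) val=2524 bits=0x9dc at bit 2: 0x2771
mode (1b) val=0 bits=0x0 at bit 15: 0x2771
word = 0x2771 → little-endian bytes:
  [0]=0x71  [1]=0x27

71 27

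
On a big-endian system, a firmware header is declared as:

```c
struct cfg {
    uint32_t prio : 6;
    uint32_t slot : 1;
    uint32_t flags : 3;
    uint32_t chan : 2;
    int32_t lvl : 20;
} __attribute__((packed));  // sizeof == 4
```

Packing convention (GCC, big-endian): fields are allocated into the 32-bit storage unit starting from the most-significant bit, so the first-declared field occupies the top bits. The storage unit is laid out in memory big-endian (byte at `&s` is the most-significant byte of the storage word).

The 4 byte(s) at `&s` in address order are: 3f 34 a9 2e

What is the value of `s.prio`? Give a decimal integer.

15

[0]=0x3f [1]=0x34 [2]=0xa9 [3]=0x2e (big-endian) → word 0x3f34a92e
prio:6 @ bit 26 → (0x3f34a92e>>26)&0x3f = 0xf  ←
slot:1 @ bit 25 → (0x3f34a92e>>25)&0x1 = 0x1
flags:3 @ bit 22 → (0x3f34a92e>>22)&0x7 = 0x4
chan:2 @ bit 20 → (0x3f34a92e>>20)&0x3 = 0x3
lvl:20 @ bit 0 → (0x3f34a92e>>0)&0xfffff = 0x4a92e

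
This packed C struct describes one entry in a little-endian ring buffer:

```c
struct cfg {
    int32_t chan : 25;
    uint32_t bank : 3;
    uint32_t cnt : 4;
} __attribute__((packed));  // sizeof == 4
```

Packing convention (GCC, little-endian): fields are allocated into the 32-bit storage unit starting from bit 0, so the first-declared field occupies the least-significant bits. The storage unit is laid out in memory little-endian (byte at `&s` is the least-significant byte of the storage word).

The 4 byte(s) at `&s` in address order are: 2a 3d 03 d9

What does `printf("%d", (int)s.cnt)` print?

[0]=0x2a [1]=0x3d [2]=0x03 [3]=0xd9 (little-endian) → word 0xd9033d2a
chan [0+:25] = (word>>0) & 0x1ffffff = 16989482
bank [25+:3] = (word>>25) & 0x7 = 4
cnt [28+:4] = (word>>28) & 0xf = 13  ←

13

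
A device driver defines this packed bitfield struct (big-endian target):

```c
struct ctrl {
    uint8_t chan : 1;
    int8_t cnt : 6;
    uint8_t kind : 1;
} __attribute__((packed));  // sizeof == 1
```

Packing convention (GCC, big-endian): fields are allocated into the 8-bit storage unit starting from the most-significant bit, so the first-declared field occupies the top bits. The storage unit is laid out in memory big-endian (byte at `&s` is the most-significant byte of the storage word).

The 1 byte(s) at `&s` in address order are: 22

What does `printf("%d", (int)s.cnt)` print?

17

[0]=0x22 (big-endian) → word 0x22
chan [7+:1] = (word>>7) & 0x1 = 0
cnt [1+:6] = (word>>1) & 0x3f = 17  ←
kind [0+:1] = (word>>0) & 0x1 = 0
cnt signed 6b, MSB=0: value = 17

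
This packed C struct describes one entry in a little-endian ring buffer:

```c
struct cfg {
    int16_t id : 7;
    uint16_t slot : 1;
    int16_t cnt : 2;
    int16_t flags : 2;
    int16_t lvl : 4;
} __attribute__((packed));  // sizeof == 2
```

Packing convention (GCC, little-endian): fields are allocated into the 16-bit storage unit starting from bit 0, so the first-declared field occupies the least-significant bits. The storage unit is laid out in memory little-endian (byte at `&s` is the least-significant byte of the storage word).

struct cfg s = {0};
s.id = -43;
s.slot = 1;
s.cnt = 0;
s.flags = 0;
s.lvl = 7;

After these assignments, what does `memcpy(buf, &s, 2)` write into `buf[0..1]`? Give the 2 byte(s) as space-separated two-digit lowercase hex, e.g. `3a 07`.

d5 70

id (7b) val=-43 bits=0x55 at bit 0: 0x0055
slot (1b) val=1 bits=0x1 at bit 7: 0x00d5
cnt (2b) val=0 bits=0x0 at bit 8: 0x00d5
flags (2b) val=0 bits=0x0 at bit 10: 0x00d5
lvl (4b) val=7 bits=0x7 at bit 12: 0x70d5
word = 0x70d5 → little-endian bytes:
  [0]=0xd5  [1]=0x70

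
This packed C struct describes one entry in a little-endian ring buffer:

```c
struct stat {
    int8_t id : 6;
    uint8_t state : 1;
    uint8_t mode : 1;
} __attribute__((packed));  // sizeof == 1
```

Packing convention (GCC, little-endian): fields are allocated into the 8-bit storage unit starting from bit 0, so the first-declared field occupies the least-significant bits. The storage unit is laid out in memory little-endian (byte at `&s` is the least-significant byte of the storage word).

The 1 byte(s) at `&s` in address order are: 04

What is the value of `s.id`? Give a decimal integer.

[0]=0x04 (little-endian) → word 0x04
id [0+:6] = (word>>0) & 0x3f = 4  ←
state [6+:1] = (word>>6) & 0x1 = 0
mode [7+:1] = (word>>7) & 0x1 = 0
id signed 6b, MSB=0: value = 4

4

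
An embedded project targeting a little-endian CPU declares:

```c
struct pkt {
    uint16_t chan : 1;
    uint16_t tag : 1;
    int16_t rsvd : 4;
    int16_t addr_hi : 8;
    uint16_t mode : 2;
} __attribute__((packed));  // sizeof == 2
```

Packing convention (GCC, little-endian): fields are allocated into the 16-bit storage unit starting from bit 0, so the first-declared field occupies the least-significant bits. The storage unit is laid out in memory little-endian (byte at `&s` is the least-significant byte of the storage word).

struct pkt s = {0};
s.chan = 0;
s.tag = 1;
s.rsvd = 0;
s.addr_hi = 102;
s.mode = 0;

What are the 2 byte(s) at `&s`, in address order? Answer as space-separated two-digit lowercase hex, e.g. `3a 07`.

82 19

chan:1 = 0 → 0x0 << 0 → word 0x0000
tag:1 = 1 → 0x1 << 1 → word 0x0002
rsvd:4 = 0 → 0x0 << 2 → word 0x0002
addr_hi:8 = 102 → 0x66 << 6 → word 0x1982
mode:2 = 0 → 0x0 << 14 → word 0x1982
word = 0x1982 → little-endian bytes:
  [0]=0x82  [1]=0x19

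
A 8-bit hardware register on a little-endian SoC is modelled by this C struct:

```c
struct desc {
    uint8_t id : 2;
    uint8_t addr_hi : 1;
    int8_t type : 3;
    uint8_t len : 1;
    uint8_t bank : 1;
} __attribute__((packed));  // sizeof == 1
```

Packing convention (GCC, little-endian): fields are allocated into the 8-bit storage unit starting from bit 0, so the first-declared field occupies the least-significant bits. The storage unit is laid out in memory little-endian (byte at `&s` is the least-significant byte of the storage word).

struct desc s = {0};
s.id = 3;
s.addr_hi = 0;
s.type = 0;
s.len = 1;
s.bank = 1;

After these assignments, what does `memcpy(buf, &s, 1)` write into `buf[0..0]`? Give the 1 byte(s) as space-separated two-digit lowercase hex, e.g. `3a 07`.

c3

[0+:2] id=3 & 0x3 = 0x3; word=0x03
[2+:1] addr_hi=0 & 0x1 = 0x0; word=0x03
[3+:3] type=0 & 0x7 = 0x0; word=0x03
[6+:1] len=1 & 0x1 = 0x1; word=0x43
[7+:1] bank=1 & 0x1 = 0x1; word=0xc3
word = 0xc3 → little-endian bytes:
  [0]=0xc3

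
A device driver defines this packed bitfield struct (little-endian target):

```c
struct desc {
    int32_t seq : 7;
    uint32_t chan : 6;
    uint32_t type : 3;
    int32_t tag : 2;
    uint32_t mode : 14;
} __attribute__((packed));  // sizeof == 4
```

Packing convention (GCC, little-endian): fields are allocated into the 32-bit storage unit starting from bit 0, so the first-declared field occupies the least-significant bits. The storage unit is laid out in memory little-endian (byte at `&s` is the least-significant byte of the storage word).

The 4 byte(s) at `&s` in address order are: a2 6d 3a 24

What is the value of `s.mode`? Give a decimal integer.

2318

[0]=0xa2 [1]=0x6d [2]=0x3a [3]=0x24 (little-endian) → word 0x243a6da2
seq:7 @ bit 0 → (0x243a6da2>>0)&0x7f = 0x22
chan:6 @ bit 7 → (0x243a6da2>>7)&0x3f = 0x1b
type:3 @ bit 13 → (0x243a6da2>>13)&0x7 = 0x3
tag:2 @ bit 16 → (0x243a6da2>>16)&0x3 = 0x2
mode:14 @ bit 18 → (0x243a6da2>>18)&0x3fff = 0x90e  ←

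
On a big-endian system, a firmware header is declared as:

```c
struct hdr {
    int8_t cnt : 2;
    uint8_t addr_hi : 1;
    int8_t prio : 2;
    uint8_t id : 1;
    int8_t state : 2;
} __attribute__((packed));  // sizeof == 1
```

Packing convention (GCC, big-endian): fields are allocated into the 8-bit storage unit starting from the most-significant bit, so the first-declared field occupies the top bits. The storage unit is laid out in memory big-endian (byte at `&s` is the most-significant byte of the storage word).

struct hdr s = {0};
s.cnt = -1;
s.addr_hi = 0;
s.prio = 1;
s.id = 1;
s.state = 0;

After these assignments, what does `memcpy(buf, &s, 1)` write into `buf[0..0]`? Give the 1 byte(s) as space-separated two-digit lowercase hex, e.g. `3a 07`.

[6+:2] cnt=-1 & 0x3 = 0x3; word=0xc0
[5+:1] addr_hi=0 & 0x1 = 0x0; word=0xc0
[3+:2] prio=1 & 0x3 = 0x1; word=0xc8
[2+:1] id=1 & 0x1 = 0x1; word=0xcc
[0+:2] state=0 & 0x3 = 0x0; word=0xcc
word = 0xcc → big-endian bytes:
  [0]=0xcc

cc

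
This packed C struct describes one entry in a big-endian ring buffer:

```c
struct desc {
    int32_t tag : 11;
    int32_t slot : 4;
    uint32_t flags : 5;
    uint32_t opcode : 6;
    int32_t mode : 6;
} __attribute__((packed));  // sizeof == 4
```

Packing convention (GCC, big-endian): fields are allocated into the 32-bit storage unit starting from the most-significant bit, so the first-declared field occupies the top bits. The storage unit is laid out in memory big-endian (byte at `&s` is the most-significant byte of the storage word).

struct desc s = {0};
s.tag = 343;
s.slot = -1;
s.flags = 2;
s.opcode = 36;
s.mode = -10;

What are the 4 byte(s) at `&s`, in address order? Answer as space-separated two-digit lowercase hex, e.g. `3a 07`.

[21+:11] tag=343 & 0x7ff = 0x157; word=0x2ae00000
[17+:4] slot=-1 & 0xf = 0xf; word=0x2afe0000
[12+:5] flags=2 & 0x1f = 0x2; word=0x2afe2000
[6+:6] opcode=36 & 0x3f = 0x24; word=0x2afe2900
[0+:6] mode=-10 & 0x3f = 0x36; word=0x2afe2936
word = 0x2afe2936 → big-endian bytes:
  [0]=0x2a  [1]=0xfe  [2]=0x29  [3]=0x36

2a fe 29 36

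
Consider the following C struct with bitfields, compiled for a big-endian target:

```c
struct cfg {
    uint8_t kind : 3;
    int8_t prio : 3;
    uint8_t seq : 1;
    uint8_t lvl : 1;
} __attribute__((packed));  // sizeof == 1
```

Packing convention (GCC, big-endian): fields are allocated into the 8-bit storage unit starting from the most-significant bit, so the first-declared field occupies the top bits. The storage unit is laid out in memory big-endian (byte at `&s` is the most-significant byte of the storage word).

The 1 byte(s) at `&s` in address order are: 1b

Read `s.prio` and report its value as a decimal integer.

-2

[0]=0x1b (big-endian) → word 0x1b
kind [5+:3] = (word>>5) & 0x7 = 0
prio [2+:3] = (word>>2) & 0x7 = 6  ←
seq [1+:1] = (word>>1) & 0x1 = 1
lvl [0+:1] = (word>>0) & 0x1 = 1
prio signed 3b, MSB=1: 6 - 8 = -2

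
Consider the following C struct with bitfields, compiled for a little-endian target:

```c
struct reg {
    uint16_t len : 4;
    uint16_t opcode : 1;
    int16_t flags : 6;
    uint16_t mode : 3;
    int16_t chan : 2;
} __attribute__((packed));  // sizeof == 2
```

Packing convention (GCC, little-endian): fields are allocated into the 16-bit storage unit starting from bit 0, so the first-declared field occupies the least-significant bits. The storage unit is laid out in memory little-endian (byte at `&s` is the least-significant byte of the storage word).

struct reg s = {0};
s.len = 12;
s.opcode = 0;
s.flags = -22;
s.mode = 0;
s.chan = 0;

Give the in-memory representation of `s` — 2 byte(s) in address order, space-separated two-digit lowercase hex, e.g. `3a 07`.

len:4 = 12 → 0xc << 0 → word 0x000c
opcode:1 = 0 → 0x0 << 4 → word 0x000c
flags:6 = -22 → 0x2a << 5 → word 0x054c
mode:3 = 0 → 0x0 << 11 → word 0x054c
chan:2 = 0 → 0x0 << 14 → word 0x054c
word = 0x054c → little-endian bytes:
  [0]=0x4c  [1]=0x05

4c 05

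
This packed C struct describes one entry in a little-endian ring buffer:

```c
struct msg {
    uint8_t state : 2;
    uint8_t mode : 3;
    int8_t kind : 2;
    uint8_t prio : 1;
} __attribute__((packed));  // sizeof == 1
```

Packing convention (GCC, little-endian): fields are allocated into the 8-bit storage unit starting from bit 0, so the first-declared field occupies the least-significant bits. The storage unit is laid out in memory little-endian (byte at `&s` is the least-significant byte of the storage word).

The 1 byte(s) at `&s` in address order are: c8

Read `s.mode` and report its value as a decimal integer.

2

[0]=0xc8 (little-endian) → word 0xc8
state [0+:2] = (word>>0) & 0x3 = 0
mode [2+:3] = (word>>2) & 0x7 = 2  ←
kind [5+:2] = (word>>5) & 0x3 = 2
prio [7+:1] = (word>>7) & 0x1 = 1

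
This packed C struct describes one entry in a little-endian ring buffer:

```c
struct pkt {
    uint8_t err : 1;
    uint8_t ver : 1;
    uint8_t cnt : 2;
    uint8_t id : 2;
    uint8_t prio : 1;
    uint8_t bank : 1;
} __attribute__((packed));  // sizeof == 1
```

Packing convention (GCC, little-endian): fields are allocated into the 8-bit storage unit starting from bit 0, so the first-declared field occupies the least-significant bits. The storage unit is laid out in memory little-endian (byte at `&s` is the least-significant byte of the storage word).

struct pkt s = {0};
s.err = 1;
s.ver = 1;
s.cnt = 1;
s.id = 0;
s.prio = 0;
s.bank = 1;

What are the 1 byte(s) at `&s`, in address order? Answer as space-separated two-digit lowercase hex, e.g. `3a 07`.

87

err:1 = 1 → 0x1 << 0 → word 0x01
ver:1 = 1 → 0x1 << 1 → word 0x03
cnt:2 = 1 → 0x1 << 2 → word 0x07
id:2 = 0 → 0x0 << 4 → word 0x07
prio:1 = 0 → 0x0 << 6 → word 0x07
bank:1 = 1 → 0x1 << 7 → word 0x87
word = 0x87 → little-endian bytes:
  [0]=0x87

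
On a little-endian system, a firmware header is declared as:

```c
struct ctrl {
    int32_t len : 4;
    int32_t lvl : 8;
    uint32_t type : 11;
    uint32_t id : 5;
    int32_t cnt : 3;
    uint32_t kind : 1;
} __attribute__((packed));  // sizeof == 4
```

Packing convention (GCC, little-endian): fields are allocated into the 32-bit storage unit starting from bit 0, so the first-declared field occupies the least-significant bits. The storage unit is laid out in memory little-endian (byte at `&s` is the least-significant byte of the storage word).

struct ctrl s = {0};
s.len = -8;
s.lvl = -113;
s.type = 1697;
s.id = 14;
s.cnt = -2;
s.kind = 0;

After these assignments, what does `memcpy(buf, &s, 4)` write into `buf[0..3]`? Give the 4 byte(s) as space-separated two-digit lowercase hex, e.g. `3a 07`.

f8 18 6a 67

[0+:4] len=-8 & 0xf = 0x8; word=0x00000008
[4+:8] lvl=-113 & 0xff = 0x8f; word=0x000008f8
[12+:11] type=1697 & 0x7ff = 0x6a1; word=0x006a18f8
[23+:5] id=14 & 0x1f = 0xe; word=0x076a18f8
[28+:3] cnt=-2 & 0x7 = 0x6; word=0x676a18f8
[31+:1] kind=0 & 0x1 = 0x0; word=0x676a18f8
word = 0x676a18f8 → little-endian bytes:
  [0]=0xf8  [1]=0x18  [2]=0x6a  [3]=0x67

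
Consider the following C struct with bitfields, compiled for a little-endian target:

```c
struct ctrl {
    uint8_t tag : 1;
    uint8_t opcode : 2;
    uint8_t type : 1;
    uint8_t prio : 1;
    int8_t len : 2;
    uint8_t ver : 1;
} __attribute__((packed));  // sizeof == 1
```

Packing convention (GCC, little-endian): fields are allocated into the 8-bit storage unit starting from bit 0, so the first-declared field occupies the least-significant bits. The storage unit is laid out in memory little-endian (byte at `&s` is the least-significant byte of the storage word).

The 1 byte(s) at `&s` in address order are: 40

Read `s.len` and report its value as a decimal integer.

-2

[0]=0x40 (little-endian) → word 0x40
tag [0+:1] = (word>>0) & 0x1 = 0
opcode [1+:2] = (word>>1) & 0x3 = 0
type [3+:1] = (word>>3) & 0x1 = 0
prio [4+:1] = (word>>4) & 0x1 = 0
len [5+:2] = (word>>5) & 0x3 = 2  ←
ver [7+:1] = (word>>7) & 0x1 = 0
len signed 2b, MSB=1: 2 - 4 = -2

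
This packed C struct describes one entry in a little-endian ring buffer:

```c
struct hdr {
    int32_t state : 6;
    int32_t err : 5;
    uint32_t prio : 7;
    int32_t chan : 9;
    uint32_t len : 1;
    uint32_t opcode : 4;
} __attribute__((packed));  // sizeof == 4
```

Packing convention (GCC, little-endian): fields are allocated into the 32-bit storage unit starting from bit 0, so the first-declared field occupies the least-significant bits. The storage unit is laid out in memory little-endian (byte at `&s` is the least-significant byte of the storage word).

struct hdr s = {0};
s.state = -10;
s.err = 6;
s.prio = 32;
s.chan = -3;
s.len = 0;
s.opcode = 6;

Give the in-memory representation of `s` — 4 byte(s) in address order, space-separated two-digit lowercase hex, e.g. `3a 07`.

[0+:6] state=-10 & 0x3f = 0x36; word=0x00000036
[6+:5] err=6 & 0x1f = 0x6; word=0x000001b6
[11+:7] prio=32 & 0x7f = 0x20; word=0x000101b6
[18+:9] chan=-3 & 0x1ff = 0x1fd; word=0x07f501b6
[27+:1] len=0 & 0x1 = 0x0; word=0x07f501b6
[28+:4] opcode=6 & 0xf = 0x6; word=0x67f501b6
word = 0x67f501b6 → little-endian bytes:
  [0]=0xb6  [1]=0x01  [2]=0xf5  [3]=0x67

b6 01 f5 67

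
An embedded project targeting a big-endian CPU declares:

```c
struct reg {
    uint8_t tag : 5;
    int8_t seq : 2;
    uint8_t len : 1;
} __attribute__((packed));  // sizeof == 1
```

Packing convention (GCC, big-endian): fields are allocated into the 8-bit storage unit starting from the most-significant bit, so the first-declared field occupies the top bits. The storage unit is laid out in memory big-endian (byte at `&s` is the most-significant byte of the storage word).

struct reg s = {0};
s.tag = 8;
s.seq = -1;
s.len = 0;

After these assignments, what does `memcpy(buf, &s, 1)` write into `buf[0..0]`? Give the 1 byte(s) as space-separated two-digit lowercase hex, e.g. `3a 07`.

tag (5b) val=8 bits=0x8 at bit 3: 0x40
seq (2b) val=-1 bits=0x3 at bit 1: 0x46
len (1b) val=0 bits=0x0 at bit 0: 0x46
word = 0x46 → big-endian bytes:
  [0]=0x46

46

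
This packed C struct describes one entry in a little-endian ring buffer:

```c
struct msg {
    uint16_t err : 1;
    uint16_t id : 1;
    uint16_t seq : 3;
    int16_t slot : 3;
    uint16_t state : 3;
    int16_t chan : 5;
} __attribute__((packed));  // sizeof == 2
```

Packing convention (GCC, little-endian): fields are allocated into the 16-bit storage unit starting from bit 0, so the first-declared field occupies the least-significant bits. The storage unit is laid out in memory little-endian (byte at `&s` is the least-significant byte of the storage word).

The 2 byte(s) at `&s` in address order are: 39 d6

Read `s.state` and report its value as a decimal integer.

6

[0]=0x39 [1]=0xd6 (little-endian) → word 0xd639
err:1 @ bit 0 → (0xd639>>0)&0x1 = 0x1
id:1 @ bit 1 → (0xd639>>1)&0x1 = 0x0
seq:3 @ bit 2 → (0xd639>>2)&0x7 = 0x6
slot:3 @ bit 5 → (0xd639>>5)&0x7 = 0x1
state:3 @ bit 8 → (0xd639>>8)&0x7 = 0x6  ←
chan:5 @ bit 11 → (0xd639>>11)&0x1f = 0x1a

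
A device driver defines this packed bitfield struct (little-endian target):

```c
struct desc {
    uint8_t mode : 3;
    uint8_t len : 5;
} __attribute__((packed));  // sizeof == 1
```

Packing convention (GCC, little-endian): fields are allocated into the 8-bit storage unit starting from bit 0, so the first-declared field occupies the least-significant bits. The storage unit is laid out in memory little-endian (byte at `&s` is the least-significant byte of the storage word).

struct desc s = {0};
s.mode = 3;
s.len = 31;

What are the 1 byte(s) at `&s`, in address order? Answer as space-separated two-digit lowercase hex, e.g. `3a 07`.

fb

[0+:3] mode=3 & 0x7 = 0x3; word=0x03
[3+:5] len=31 & 0x1f = 0x1f; word=0xfb
word = 0xfb → little-endian bytes:
  [0]=0xfb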